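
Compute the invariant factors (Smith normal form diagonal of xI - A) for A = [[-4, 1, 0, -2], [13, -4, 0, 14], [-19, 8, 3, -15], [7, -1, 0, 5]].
(x - 3)^2(x + 3)^2

The Jordan structure of A has elementary divisors (x + 3)^2, (x - 3)^2. Arranging the block sizes at each eigenvalue in decreasing order and taking row products gives the invariant factors.

Invariant factors (smallest first, each dividing the next): (x - 3)^2(x + 3)^2.

Check: the last factor (x - 3)^2(x + 3)^2 is the minimal polynomial, and the product (x - 3)^2(x + 3)^2 is the characteristic polynomial.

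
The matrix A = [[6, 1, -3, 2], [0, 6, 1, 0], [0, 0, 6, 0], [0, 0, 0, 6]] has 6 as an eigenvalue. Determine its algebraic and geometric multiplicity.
algebraic multiplicity 4, geometric multiplicity 2

The characteristic polynomial is (x - 6)^4, so the factor x - 6 appears with exponent 4: the algebraic multiplicity is 4.

rank(A - 6I) = 2, so the eigenspace has dimension 4 - 2 = 2: the geometric multiplicity is 2.

Since 2 < 4, A is not diagonalizable.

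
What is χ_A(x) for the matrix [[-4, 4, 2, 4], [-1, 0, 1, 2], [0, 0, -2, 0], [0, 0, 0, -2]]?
χ_A(x) = (x + 2)^4

xI - A = [[x + 4, -4, -2, -4], [1, x, -1, -2], [0, 0, x + 2, 0], [0, 0, 0, x + 2]].

Expanding det(xI - A) along the first row:
det(xI - A) = + (x + 4)·det([[x, -1, -2], [0, x + 2, 0], [0, 0, x + 2]]) - (-4)·det([[1, -1, -2], [0, x + 2, 0], [0, 0, x + 2]]) + (-2)·det([[1, x, -2], [0, 0, 0], [0, 0, x + 2]]) - (-4)·det([[1, x, -1], [0, 0, x + 2], [0, 0, 0]]).

Evaluating gives χ_A(x) = x^4 + 8x^3 + 24x^2 + 32x + 16 = (x + 2)^4.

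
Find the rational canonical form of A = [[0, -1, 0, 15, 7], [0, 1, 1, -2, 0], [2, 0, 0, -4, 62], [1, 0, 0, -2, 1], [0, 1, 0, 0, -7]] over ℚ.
The invariant factors of A (the non-unit diagonal entries of the Smith normal form of xI - A over ℚ[x]) are (x - 3)(x + 5), (x - 3)(x + 4)(x + 5), each dividing the next. The characteristic polynomial is their product, (x - 3)^2(x + 4)(x + 5)^2.

The rational canonical form is the block-diagonal matrix of companion matrices C(f_i):
R = [[0, 15, 0, 0, 0], [1, -2, 0, 0, 0], [0, 0, 0, 0, 60], [0, 0, 1, 0, 7], [0, 0, 0, 1, -6]].

R = [[0, 15, 0, 0, 0], [1, -2, 0, 0, 0], [0, 0, 0, 0, 60], [0, 0, 1, 0, 7], [0, 0, 0, 1, -6]]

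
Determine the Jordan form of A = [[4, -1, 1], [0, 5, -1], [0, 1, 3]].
J = [[4, 1, 0], [0, 4, 0], [0, 0, 4]]

The characteristic polynomial is det(xI - A) = (x - 4)^3, so the eigenvalues are 4 (algebraic multiplicity 3).

For λ = 4: rank(A - 4I) = 1, rank((A - 4I)^2) = 0. The eigenspace has dimension 3 - 1 = 2, so there are 2 Jordan blocks; the rank sequence gives block sizes [2, 1].

Assembling the blocks gives the Jordan form J above.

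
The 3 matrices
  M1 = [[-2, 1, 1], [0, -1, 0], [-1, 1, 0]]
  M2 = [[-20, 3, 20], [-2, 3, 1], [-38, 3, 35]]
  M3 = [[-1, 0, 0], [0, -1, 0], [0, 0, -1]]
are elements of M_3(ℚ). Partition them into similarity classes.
3 classes: {M1}, {M2}, {M3}

Characteristic polynomials: χ_{M1} = (x + 1)^3, χ_{M2} = (x - 6)^3, χ_{M3} = (x + 1)^3.

{M1}: invariant factors x + 1, (x + 1)^2.

{M2}: invariant factors (x - 6)^3.

{M3}: invariant factors x + 1, x + 1, x + 1.

Matrices are similar if and only if their invariant-factor lists agree; the partition into similarity classes is {M1}, {M2}, {M3}.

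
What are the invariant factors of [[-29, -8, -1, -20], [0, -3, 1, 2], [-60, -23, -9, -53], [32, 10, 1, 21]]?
The Jordan structure of A has elementary divisors (x + 5)^3, (x + 5). Arranging the block sizes at each eigenvalue in decreasing order and taking row products gives the invariant factors.

Invariant factors (smallest first, each dividing the next): x + 5, (x + 5)^3.

Check: the last factor (x + 5)^3 is the minimal polynomial, and the product (x + 5)^4 is the characteristic polynomial.

x + 5, (x + 5)^3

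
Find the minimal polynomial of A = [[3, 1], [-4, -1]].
m_A(x) = (x - 1)^2

The characteristic polynomial factors as (x - 1)^2. The minimal polynomial is ∏(x - λ)^{k_λ} where k_λ is the size of the largest Jordan block at λ.

For λ = 1: rank(A - I) = 1, and the largest Jordan block has size 2 (the smallest k with rank((A - I)^k) = rank((A - I)^(k+1))).

So m_A(x) = (x - 1)^2.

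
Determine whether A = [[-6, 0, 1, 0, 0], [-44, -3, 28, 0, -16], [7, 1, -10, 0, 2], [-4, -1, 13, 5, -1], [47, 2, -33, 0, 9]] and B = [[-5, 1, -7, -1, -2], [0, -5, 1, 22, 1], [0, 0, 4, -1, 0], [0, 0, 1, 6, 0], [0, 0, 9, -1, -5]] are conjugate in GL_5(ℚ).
Two matrices over a field are similar if and only if they have the same invariant factors.

Both A and B have characteristic polynomial (x - 5)^2(x + 5)^3 and minimal polynomial (x - 5)^2(x + 5)^3. Computing further, both have invariant factors (x - 5)^2(x + 5)^3. Hence A and B are similar.

Yes.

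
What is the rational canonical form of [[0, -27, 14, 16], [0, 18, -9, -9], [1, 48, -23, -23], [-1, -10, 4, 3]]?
The invariant factors of A (the non-unit diagonal entries of the Smith normal form of xI - A over ℚ[x]) are (x^2 + x + 3)^2, each dividing the next. The characteristic polynomial is their product, (x^2 + x + 3)^2.

The rational canonical form is the block-diagonal matrix of companion matrices C(f_i):
R = [[0, 0, 0, -9], [1, 0, 0, -6], [0, 1, 0, -7], [0, 0, 1, -2]].

Note the characteristic polynomial does not split into linear factors over ℚ, so A has no Jordan form over ℚ; the rational canonical form exists over any field.

R = [[0, 0, 0, -9], [1, 0, 0, -6], [0, 1, 0, -7], [0, 0, 1, -2]]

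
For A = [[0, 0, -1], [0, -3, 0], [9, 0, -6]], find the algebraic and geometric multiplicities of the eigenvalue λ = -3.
algebraic multiplicity 3, geometric multiplicity 2

The characteristic polynomial is (x + 3)^3, so the factor x + 3 appears with exponent 3: the algebraic multiplicity is 3.

rank(A + 3I) = 1, so the eigenspace has dimension 3 - 1 = 2: the geometric multiplicity is 2.

Since 2 < 3, A is not diagonalizable.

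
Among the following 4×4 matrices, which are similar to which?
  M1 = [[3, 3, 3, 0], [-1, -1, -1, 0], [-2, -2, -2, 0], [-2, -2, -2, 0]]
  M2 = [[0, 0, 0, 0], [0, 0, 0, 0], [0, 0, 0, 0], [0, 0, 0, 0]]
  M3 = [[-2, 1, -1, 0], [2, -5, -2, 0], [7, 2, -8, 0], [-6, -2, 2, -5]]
3 classes: {M1}, {M2}, {M3}

Characteristic polynomials: χ_{M1} = x^4, χ_{M2} = x^4, χ_{M3} = (x + 5)^4.

{M1}: invariant factors x, x, x^2.

{M2}: invariant factors x, x, x, x.

{M3}: invariant factors x + 5, (x + 5)^3.

Matrices are similar if and only if their invariant-factor lists agree; the partition into similarity classes is {M1}, {M2}, {M3}.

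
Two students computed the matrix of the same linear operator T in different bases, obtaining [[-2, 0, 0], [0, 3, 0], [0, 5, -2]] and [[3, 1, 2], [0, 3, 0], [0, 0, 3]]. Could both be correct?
trace(A) = -1 but trace(B) = 9. The trace is a similarity invariant, so A and B are not similar.

No.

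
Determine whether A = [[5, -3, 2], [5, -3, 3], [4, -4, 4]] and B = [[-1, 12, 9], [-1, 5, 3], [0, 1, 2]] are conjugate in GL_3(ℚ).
Yes.

Two matrices over a field are similar if and only if they have the same invariant factors.

Both A and B have characteristic polynomial (x - 2)^3 and minimal polynomial (x - 2)^3. Computing further, both have invariant factors (x - 2)^3. Hence A and B are similar.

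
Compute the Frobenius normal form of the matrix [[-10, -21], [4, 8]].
R = [[0, -4], [1, -2]]

The invariant factors of A (the non-unit diagonal entries of the Smith normal form of xI - A over ℚ[x]) are x^2 + 2x + 4, each dividing the next. The characteristic polynomial is their product, x^2 + 2x + 4.

The rational canonical form is the block-diagonal matrix of companion matrices C(f_i):
R = [[0, -4], [1, -2]].

Note the characteristic polynomial does not split into linear factors over ℚ, so A has no Jordan form over ℚ; the rational canonical form exists over any field.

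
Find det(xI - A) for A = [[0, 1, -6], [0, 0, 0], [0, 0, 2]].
xI - A = [[x, -1, 6], [0, x, 0], [0, 0, x - 2]].

Expanding det(xI - A) along the first row:
det(xI - A) = + (x)·det([[x, 0], [0, x - 2]]) - (-1)·det([[0, 0], [0, x - 2]]) + (6)·det([[0, x], [0, 0]]).

Evaluating gives χ_A(x) = x^3 - 2x^2 = x^2(x - 2).

χ_A(x) = x^2(x - 2)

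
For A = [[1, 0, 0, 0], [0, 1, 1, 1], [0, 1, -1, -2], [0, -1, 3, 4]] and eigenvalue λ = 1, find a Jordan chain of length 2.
We seek v_1 ∈ ker((A - I)^2) \ ker(A - I), then set v_{i+1} = (A - I) v_i.

One such chain is v_1 = [[0, 1, 0, 0]]^T, v_2 = [[0, 0, 1, -1]]^T. Check: (A - I) v_2 = [[0, 0, 0, 0]]^T = 0.

v_1 = [[0, 1, 0, 0]]^T, v_2 = [[0, 0, 1, -1]]^T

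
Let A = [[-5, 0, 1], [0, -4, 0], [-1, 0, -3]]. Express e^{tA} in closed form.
A has Jordan form J = [[-4, 1, 0], [0, -4, 0], [0, 0, -4]] with A = PJP^{-1}, so e^{tA} = P e^{tJ} P^{-1}.

For a Jordan block J_k(λ), e^{tJ_k(λ)} = e^{λt} · (I + tN + t^2 N^2/2! + ... + t^{k-1} N^{k-1}/(k-1)!) where N is the nilpotent superdiagonal part.

Assembling the blocks and conjugating back gives the entries of e^{tA} as shown above.

e^{tA} = [[(1 - t)*e^{-4*t}, 0, t*e^{-4*t}], [0, e^{-4*t}, 0], [-t*e^{-4*t}, 0, (t + 1)*e^{-4*t}]]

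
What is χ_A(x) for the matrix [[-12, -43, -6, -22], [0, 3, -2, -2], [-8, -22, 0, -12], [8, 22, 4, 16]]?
χ_A(x) = (x - 4)^2(x - 3)(x + 4)

xI - A = [[x + 12, 43, 6, 22], [0, x - 3, 2, 2], [8, 22, x, 12], [-8, -22, -4, x - 16]].

Expanding det(xI - A) along the first row:
det(xI - A) = + (x + 12)·det([[x - 3, 2, 2], [22, x, 12], [-22, -4, x - 16]]) - (43)·det([[0, 2, 2], [8, x, 12], [-8, -4, x - 16]]) + (6)·det([[0, x - 3, 2], [8, 22, 12], [-8, -22, x - 16]]) - (22)·det([[0, x - 3, 2], [8, 22, x], [-8, -22, -4]]).

Evaluating gives χ_A(x) = x^4 - 7x^3 - 4x^2 + 112x - 192 = (x - 4)^2(x - 3)(x + 4).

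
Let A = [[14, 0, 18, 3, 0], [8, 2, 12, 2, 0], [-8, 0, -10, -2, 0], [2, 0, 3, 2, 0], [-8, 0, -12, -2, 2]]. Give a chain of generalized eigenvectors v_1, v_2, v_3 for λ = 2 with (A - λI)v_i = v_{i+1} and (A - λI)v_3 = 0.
v_1 = [[-1, 0, 1, -2, 0]]^T, v_2 = [[0, 0, 0, 1, 0]]^T, v_3 = [[3, 2, -2, 0, -2]]^T

We seek v_1 ∈ ker((A - 2I)^3) \ ker((A - 2I)^2), then set v_{i+1} = (A - 2I) v_i.

One such chain is v_1 = [[-1, 0, 1, -2, 0]]^T, v_2 = [[0, 0, 0, 1, 0]]^T, v_3 = [[3, 2, -2, 0, -2]]^T. Check: (A - 2I) v_3 = [[0, 0, 0, 0, 0]]^T = 0.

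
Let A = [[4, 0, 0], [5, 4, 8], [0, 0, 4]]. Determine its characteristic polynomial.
χ_A(x) = (x - 4)^3

xI - A = [[x - 4, 0, 0], [-5, x - 4, -8], [0, 0, x - 4]].

Expanding det(xI - A) along the first row:
det(xI - A) = + (x - 4)·det([[x - 4, -8], [0, x - 4]]) - (0)·det([[-5, -8], [0, x - 4]]) + (0)·det([[-5, x - 4], [0, 0]]).

Evaluating gives χ_A(x) = x^3 - 12x^2 + 48x - 64 = (x - 4)^3.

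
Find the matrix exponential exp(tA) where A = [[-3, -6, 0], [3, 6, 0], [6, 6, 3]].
A has Jordan form J = [[0, 0, 0], [0, 3, 0], [0, 0, 3]] with A = PJP^{-1}, so e^{tA} = P e^{tJ} P^{-1}.

For a Jordan block J_k(λ), e^{tJ_k(λ)} = e^{λt} · (I + tN + t^2 N^2/2! + ... + t^{k-1} N^{k-1}/(k-1)!) where N is the nilpotent superdiagonal part.

Assembling the blocks and conjugating back gives the entries of e^{tA} as shown above.

e^{tA} = [[2 - e^{3*t}, 2 - 2*e^{3*t}, 0], [e^{3*t} - 1, 2*e^{3*t} - 1, 0], [2*e^{3*t} - 2, 2*e^{3*t} - 2, e^{3*t}]]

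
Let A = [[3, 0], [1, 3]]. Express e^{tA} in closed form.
A has Jordan form J = [[3, 1], [0, 3]] with A = PJP^{-1}, so e^{tA} = P e^{tJ} P^{-1}.

For a Jordan block J_k(λ), e^{tJ_k(λ)} = e^{λt} · (I + tN + t^2 N^2/2! + ... + t^{k-1} N^{k-1}/(k-1)!) where N is the nilpotent superdiagonal part.

Assembling the blocks and conjugating back gives the entries of e^{tA} as shown above.

e^{tA} = [[e^{3*t}, 0], [t*e^{3*t}, e^{3*t}]]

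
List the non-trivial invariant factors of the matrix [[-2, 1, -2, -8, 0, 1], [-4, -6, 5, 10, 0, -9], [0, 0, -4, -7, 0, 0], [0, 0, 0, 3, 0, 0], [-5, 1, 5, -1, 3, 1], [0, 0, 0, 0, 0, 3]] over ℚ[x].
The Jordan structure of A has elementary divisors (x + 4)^3, (x - 3), (x - 3), (x - 3). Arranging the block sizes at each eigenvalue in decreasing order and taking row products gives the invariant factors.

Invariant factors (smallest first, each dividing the next): x - 3, x - 3, (x - 3)(x + 4)^3.

Check: the last factor (x - 3)(x + 4)^3 is the minimal polynomial, and the product (x - 3)^3(x + 4)^3 is the characteristic polynomial.

x - 3, x - 3, (x - 3)(x + 4)^3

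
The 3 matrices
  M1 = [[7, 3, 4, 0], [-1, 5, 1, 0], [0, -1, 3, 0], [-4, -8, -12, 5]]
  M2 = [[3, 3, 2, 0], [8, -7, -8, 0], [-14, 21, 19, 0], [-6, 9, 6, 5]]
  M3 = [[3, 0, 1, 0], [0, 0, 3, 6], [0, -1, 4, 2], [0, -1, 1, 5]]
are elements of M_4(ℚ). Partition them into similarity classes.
3 classes: {M1}, {M2}, {M3}

Characteristic polynomials: χ_{M1} = (x - 5)^4, χ_{M2} = (x - 5)^4, χ_{M3} = (x - 3)^4.

{M1}: invariant factors x - 5, (x - 5)^3.

{M2}: invariant factors x - 5, x - 5, (x - 5)^2.

{M3}: invariant factors x - 3, (x - 3)^3.

Matrices are similar if and only if their invariant-factor lists agree; the partition into similarity classes is {M1}, {M2}, {M3}.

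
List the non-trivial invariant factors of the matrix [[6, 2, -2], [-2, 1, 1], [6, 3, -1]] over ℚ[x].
The Jordan structure of A has elementary divisors (x - 2)^2, (x - 2). Arranging the block sizes at each eigenvalue in decreasing order and taking row products gives the invariant factors.

Invariant factors (smallest first, each dividing the next): x - 2, (x - 2)^2.

Check: the last factor (x - 2)^2 is the minimal polynomial, and the product (x - 2)^3 is the characteristic polynomial.

x - 2, (x - 2)^2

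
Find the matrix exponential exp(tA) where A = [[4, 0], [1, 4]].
e^{tA} = [[e^{4*t}, 0], [t*e^{4*t}, e^{4*t}]]

A has Jordan form J = [[4, 1], [0, 4]] with A = PJP^{-1}, so e^{tA} = P e^{tJ} P^{-1}.

For a Jordan block J_k(λ), e^{tJ_k(λ)} = e^{λt} · (I + tN + t^2 N^2/2! + ... + t^{k-1} N^{k-1}/(k-1)!) where N is the nilpotent superdiagonal part.

Assembling the blocks and conjugating back gives the entries of e^{tA} as shown above.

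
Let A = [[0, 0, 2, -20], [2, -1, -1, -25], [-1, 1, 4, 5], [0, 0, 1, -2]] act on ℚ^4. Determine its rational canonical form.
The invariant factors of A (the non-unit diagonal entries of the Smith normal form of xI - A over ℚ[x]) are (x - 4)(x - 1)(x + 2)^2, each dividing the next. The characteristic polynomial is their product, (x - 4)(x - 1)(x + 2)^2.

The rational canonical form is the block-diagonal matrix of companion matrices C(f_i):
R = [[0, 0, 0, -16], [1, 0, 0, 4], [0, 1, 0, 12], [0, 0, 1, 1]].

R = [[0, 0, 0, -16], [1, 0, 0, 4], [0, 1, 0, 12], [0, 0, 1, 1]]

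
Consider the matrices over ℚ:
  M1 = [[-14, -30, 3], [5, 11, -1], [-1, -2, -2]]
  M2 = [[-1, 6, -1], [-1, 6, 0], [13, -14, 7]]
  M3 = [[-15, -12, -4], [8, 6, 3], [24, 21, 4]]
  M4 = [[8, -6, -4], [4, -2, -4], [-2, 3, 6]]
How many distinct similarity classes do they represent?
Characteristic polynomials: χ_{M1} = (x - 1)(x + 3)^2, χ_{M2} = (x - 4)^3, χ_{M3} = (x - 1)(x + 3)^2, χ_{M4} = (x - 4)^3.

{M1, M3}: invariant factors (x - 1)(x + 3)^2.

{M2}: invariant factors (x - 4)^3.

{M4}: invariant factors x - 4, (x - 4)^2.

Matrices are similar if and only if their invariant-factor lists agree; the partition into similarity classes is {M1, M3}, {M2}, {M4}.

3 classes: {M1, M3}, {M2}, {M4}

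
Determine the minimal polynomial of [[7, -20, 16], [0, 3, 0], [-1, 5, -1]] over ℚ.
The characteristic polynomial factors as (x - 3)^3. The minimal polynomial is ∏(x - λ)^{k_λ} where k_λ is the size of the largest Jordan block at λ.

For λ = 3: rank(A - 3I) = 1, and the largest Jordan block has size 2 (the smallest k with rank((A - 3I)^k) = rank((A - 3I)^(k+1))).

So m_A(x) = (x - 3)^2.

m_A(x) = (x - 3)^2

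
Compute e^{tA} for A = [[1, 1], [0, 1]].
A has Jordan form J = [[1, 1], [0, 1]] with A = PJP^{-1}, so e^{tA} = P e^{tJ} P^{-1}.

For a Jordan block J_k(λ), e^{tJ_k(λ)} = e^{λt} · (I + tN + t^2 N^2/2! + ... + t^{k-1} N^{k-1}/(k-1)!) where N is the nilpotent superdiagonal part.

Assembling the blocks and conjugating back gives the entries of e^{tA} as shown above.

e^{tA} = [[e^{t}, t*e^{t}], [0, e^{t}]]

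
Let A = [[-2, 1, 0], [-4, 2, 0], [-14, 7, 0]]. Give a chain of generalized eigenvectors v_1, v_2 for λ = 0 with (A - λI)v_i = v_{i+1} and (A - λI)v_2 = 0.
v_1 = [[0, 1, 2]]^T, v_2 = [[1, 2, 7]]^T

We seek v_1 ∈ ker(A^2) \ ker(A), then set v_{i+1} = A v_i.

One such chain is v_1 = [[0, 1, 2]]^T, v_2 = [[1, 2, 7]]^T. Check: A v_2 = [[0, 0, 0]]^T = 0.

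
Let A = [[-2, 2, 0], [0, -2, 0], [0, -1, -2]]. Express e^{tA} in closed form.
A has Jordan form J = [[-2, 1, 0], [0, -2, 0], [0, 0, -2]] with A = PJP^{-1}, so e^{tA} = P e^{tJ} P^{-1}.

For a Jordan block J_k(λ), e^{tJ_k(λ)} = e^{λt} · (I + tN + t^2 N^2/2! + ... + t^{k-1} N^{k-1}/(k-1)!) where N is the nilpotent superdiagonal part.

Assembling the blocks and conjugating back gives the entries of e^{tA} as shown above.

e^{tA} = [[e^{-2*t}, 2*t*e^{-2*t}, 0], [0, e^{-2*t}, 0], [0, -t*e^{-2*t}, e^{-2*t}]]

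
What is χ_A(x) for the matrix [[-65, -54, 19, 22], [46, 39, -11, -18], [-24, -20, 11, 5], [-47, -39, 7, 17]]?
χ_A(x) = (x - 6)^2(x + 5)^2

xI - A = [[x + 65, 54, -19, -22], [-46, x - 39, 11, 18], [24, 20, x - 11, -5], [47, 39, -7, x - 17]].

Expanding det(xI - A) along the first row:
det(xI - A) = + (x + 65)·det([[x - 39, 11, 18], [20, x - 11, -5], [39, -7, x - 17]]) - (54)·det([[-46, 11, 18], [24, x - 11, -5], [47, -7, x - 17]]) + (-19)·det([[-46, x - 39, 18], [24, 20, -5], [47, 39, x - 17]]) - (-22)·det([[-46, x - 39, 11], [24, 20, x - 11], [47, 39, -7]]).

Evaluating gives χ_A(x) = x^4 - 2x^3 - 59x^2 + 60x + 900 = (x - 6)^2(x + 5)^2.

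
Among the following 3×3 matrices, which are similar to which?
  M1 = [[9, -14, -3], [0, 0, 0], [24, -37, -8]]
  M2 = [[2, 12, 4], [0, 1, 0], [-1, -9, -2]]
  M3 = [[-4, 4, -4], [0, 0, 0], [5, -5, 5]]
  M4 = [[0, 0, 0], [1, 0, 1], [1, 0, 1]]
2 classes: {M1, M2}, {M3, M4}

Characteristic polynomials: χ_{M1} = x^2(x - 1), χ_{M2} = x^2(x - 1), χ_{M3} = x^2(x - 1), χ_{M4} = x^2(x - 1).

{M1, M2}: invariant factors x^2(x - 1).

{M3, M4}: invariant factors x, x(x - 1).

Matrices are similar if and only if their invariant-factor lists agree; the partition into similarity classes is {M1, M2}, {M3, M4}.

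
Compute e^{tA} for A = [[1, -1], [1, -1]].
e^{tA} = [[t + 1, -t], [t, 1 - t]]

A has Jordan form J = [[0, 1], [0, 0]] with A = PJP^{-1}, so e^{tA} = P e^{tJ} P^{-1}.

For a Jordan block J_k(λ), e^{tJ_k(λ)} = e^{λt} · (I + tN + t^2 N^2/2! + ... + t^{k-1} N^{k-1}/(k-1)!) where N is the nilpotent superdiagonal part.

Assembling the blocks and conjugating back gives the entries of e^{tA} as shown above.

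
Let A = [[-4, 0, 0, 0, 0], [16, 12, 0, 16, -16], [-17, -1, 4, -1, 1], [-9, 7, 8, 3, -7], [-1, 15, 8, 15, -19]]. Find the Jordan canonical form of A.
J = [[-4, 0, 0, 0, 0], [0, -4, 0, 0, 0], [0, 0, -4, 0, 0], [0, 0, 0, 4, 1], [0, 0, 0, 0, 4]]

The characteristic polynomial is det(xI - A) = (x - 4)^2(x + 4)^3, so the eigenvalues are -4 (algebraic multiplicity 3), 4 (algebraic multiplicity 2).

For λ = -4: rank(A + 4I) = 2. The eigenspace has dimension 5 - 2 = 3, so there are 3 Jordan blocks; the rank sequence gives block sizes [1, 1, 1].

For λ = 4: rank(A - 4I) = 4, rank((A - 4I)^2) = 3. The eigenspace has dimension 5 - 4 = 1, so there is 1 Jordan block; the rank sequence gives block sizes [2].

Assembling the blocks gives the Jordan form J above.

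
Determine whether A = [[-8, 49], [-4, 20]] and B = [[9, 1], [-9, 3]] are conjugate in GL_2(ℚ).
Yes.

Two matrices over a field are similar if and only if they have the same invariant factors.

Both A and B have characteristic polynomial (x - 6)^2 and minimal polynomial (x - 6)^2. Computing further, both have invariant factors (x - 6)^2. Hence A and B are similar.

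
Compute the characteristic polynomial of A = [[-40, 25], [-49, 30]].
χ_A(x) = (x + 5)^2

xI - A = [[x + 40, -25], [49, x - 30]].

Expanding det(xI - A) along the first row:
det(xI - A) = + (x + 40)·det([[x - 30]]) - (-25)·det([[49]]).

Evaluating gives χ_A(x) = x^2 + 10x + 25 = (x + 5)^2.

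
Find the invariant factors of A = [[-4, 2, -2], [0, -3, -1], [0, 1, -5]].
The Jordan structure of A has elementary divisors (x + 4)^2, (x + 4). Arranging the block sizes at each eigenvalue in decreasing order and taking row products gives the invariant factors.

Invariant factors (smallest first, each dividing the next): x + 4, (x + 4)^2.

Check: the last factor (x + 4)^2 is the minimal polynomial, and the product (x + 4)^3 is the characteristic polynomial.

x + 4, (x + 4)^2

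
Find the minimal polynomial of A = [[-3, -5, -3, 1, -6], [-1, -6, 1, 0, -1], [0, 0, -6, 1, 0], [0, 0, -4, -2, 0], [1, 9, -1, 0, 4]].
The characteristic polynomial factors as (x - 3)(x + 4)^4. The minimal polynomial is ∏(x - λ)^{k_λ} where k_λ is the size of the largest Jordan block at λ.

For λ = -4: rank(A + 4I) = 3, and the largest Jordan block has size 2 (the smallest k with rank((A + 4I)^k) = rank((A + 4I)^(k+1))).
For λ = 3: rank(A - 3I) = 4, and the largest Jordan block has size 1 (the smallest k with rank((A - 3I)^k) = rank((A - 3I)^(k+1))).

So m_A(x) = (x - 3)(x + 4)^2.

m_A(x) = (x - 3)(x + 4)^2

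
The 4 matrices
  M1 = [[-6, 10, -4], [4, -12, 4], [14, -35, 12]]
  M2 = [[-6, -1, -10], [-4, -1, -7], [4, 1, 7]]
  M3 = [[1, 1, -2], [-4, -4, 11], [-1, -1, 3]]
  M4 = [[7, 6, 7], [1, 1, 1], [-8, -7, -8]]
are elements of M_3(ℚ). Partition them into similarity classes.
Characteristic polynomials: χ_{M1} = (x + 2)^3, χ_{M2} = x^3, χ_{M3} = x^3, χ_{M4} = x^3.

{M1}: invariant factors x + 2, (x + 2)^2.

{M2, M3, M4}: invariant factors x^3.

Matrices are similar if and only if their invariant-factor lists agree; the partition into similarity classes is {M1}, {M2, M3, M4}.

2 classes: {M1}, {M2, M3, M4}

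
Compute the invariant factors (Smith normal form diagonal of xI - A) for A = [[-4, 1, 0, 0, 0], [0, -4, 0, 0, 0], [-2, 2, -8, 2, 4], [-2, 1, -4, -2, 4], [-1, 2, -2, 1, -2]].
The Jordan structure of A has elementary divisors (x + 4)^2, (x + 4)^2, (x + 4). Arranging the block sizes at each eigenvalue in decreasing order and taking row products gives the invariant factors.

Invariant factors (smallest first, each dividing the next): x + 4, (x + 4)^2, (x + 4)^2.

Check: the last factor (x + 4)^2 is the minimal polynomial, and the product (x + 4)^5 is the characteristic polynomial.

x + 4, (x + 4)^2, (x + 4)^2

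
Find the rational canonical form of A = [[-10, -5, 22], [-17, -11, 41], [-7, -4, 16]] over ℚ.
The invariant factors of A (the non-unit diagonal entries of the Smith normal form of xI - A over ℚ[x]) are (x + 1)^2(x + 3), each dividing the next. The characteristic polynomial is their product, (x + 1)^2(x + 3).

The rational canonical form is the block-diagonal matrix of companion matrices C(f_i):
R = [[0, 0, -3], [1, 0, -7], [0, 1, -5]].

R = [[0, 0, -3], [1, 0, -7], [0, 1, -5]]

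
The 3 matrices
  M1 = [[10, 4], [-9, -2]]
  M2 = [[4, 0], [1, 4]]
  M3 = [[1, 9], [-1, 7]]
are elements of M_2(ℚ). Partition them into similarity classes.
Characteristic polynomials: χ_{M1} = (x - 4)^2, χ_{M2} = (x - 4)^2, χ_{M3} = (x - 4)^2.

{M1, M2, M3}: invariant factors (x - 4)^2.

Matrices are similar if and only if their invariant-factor lists agree; the partition into similarity classes is {M1, M2, M3}.

1 class: {M1, M2, M3}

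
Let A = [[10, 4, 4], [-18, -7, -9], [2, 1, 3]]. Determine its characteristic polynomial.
xI - A = [[x - 10, -4, -4], [18, x + 7, 9], [-2, -1, x - 3]].

Expanding det(xI - A) along the first row:
det(xI - A) = + (x - 10)·det([[x + 7, 9], [-1, x - 3]]) - (-4)·det([[18, 9], [-2, x - 3]]) + (-4)·det([[18, x + 7], [-2, -1]]).

Evaluating gives χ_A(x) = x^3 - 6x^2 + 12x - 8 = (x - 2)^3.

χ_A(x) = (x - 2)^3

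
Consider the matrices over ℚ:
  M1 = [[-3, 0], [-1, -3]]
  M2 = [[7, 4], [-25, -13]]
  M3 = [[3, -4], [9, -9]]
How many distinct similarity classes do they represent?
Characteristic polynomials: χ_{M1} = (x + 3)^2, χ_{M2} = (x + 3)^2, χ_{M3} = (x + 3)^2.

{M1, M2, M3}: invariant factors (x + 3)^2.

Matrices are similar if and only if their invariant-factor lists agree; the partition into similarity classes is {M1, M2, M3}.

1 class: {M1, M2, M3}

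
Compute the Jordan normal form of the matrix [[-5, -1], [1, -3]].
The characteristic polynomial is det(xI - A) = (x + 4)^2, so the eigenvalues are -4 (algebraic multiplicity 2).

For λ = -4: rank(A + 4I) = 1, rank((A + 4I)^2) = 0. The eigenspace has dimension 2 - 1 = 1, so there is 1 Jordan block; the rank sequence gives block sizes [2].

Assembling the blocks gives the Jordan form J above.

J = [[-4, 1], [0, -4]]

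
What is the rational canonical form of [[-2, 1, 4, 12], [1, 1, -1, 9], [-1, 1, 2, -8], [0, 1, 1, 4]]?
The invariant factors of A (the non-unit diagonal entries of the Smith normal form of xI - A over ℚ[x]) are (x - 5)(x^3 + 3x + 5), each dividing the next. The characteristic polynomial is their product, (x - 5)(x^3 + 3x + 5).

The rational canonical form is the block-diagonal matrix of companion matrices C(f_i):
R = [[0, 0, 0, 25], [1, 0, 0, 10], [0, 1, 0, -3], [0, 0, 1, 5]].

Note the characteristic polynomial does not split into linear factors over ℚ, so A has no Jordan form over ℚ; the rational canonical form exists over any field.

R = [[0, 0, 0, 25], [1, 0, 0, 10], [0, 1, 0, -3], [0, 0, 1, 5]]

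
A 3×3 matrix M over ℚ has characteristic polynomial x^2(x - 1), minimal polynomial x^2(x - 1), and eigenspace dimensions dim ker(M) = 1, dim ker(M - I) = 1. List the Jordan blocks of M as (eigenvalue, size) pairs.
Jordan blocks: (0, 2), (1, 1)

λ = 0: algebraic multiplicity 2 (exponent in χ_M), largest block size 2 (exponent in m_M), 1 block (geometric multiplicity). This forces block sizes [2].
λ = 1: algebraic multiplicity 1 (exponent in χ_M), largest block size 1 (exponent in m_M), 1 block (geometric multiplicity). This forces block sizes [1].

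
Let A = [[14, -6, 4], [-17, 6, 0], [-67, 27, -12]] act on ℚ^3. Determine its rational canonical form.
The invariant factors of A (the non-unit diagonal entries of the Smith normal form of xI - A over ℚ[x]) are (x - 6)(x^2 - 2x - 2), each dividing the next. The characteristic polynomial is their product, (x - 6)(x^2 - 2x - 2).

The rational canonical form is the block-diagonal matrix of companion matrices C(f_i):
R = [[0, 0, -12], [1, 0, -10], [0, 1, 8]].

Note the characteristic polynomial does not split into linear factors over ℚ, so A has no Jordan form over ℚ; the rational canonical form exists over any field.

R = [[0, 0, -12], [1, 0, -10], [0, 1, 8]]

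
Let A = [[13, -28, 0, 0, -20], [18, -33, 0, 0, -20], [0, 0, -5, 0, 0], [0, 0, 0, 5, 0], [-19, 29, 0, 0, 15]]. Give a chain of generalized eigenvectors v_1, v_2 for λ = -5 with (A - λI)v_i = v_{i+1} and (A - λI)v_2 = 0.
v_1 = [[-1, 0, 0, 0, -1]]^T, v_2 = [[2, 2, 0, 0, -1]]^T

We seek v_1 ∈ ker((A + 5I)^2) \ ker(A + 5I), then set v_{i+1} = (A + 5I) v_i.

One such chain is v_1 = [[-1, 0, 0, 0, -1]]^T, v_2 = [[2, 2, 0, 0, -1]]^T. Check: (A + 5I) v_2 = [[0, 0, 0, 0, 0]]^T = 0.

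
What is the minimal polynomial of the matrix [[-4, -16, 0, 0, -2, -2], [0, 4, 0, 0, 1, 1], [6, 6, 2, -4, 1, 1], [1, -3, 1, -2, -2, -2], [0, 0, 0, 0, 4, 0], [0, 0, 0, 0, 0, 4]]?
The characteristic polynomial factors as x^2(x - 4)^3(x + 4). The minimal polynomial is ∏(x - λ)^{k_λ} where k_λ is the size of the largest Jordan block at λ.

For λ = -4: rank(A + 4I) = 5, and the largest Jordan block has size 1 (the smallest k with rank((A + 4I)^k) = rank((A + 4I)^(k+1))).
For λ = 0: rank(A) = 5, and the largest Jordan block has size 2 (the smallest k with rank(A^k) = rank(A^(k+1))).
For λ = 4: rank(A - 4I) = 4, and the largest Jordan block has size 2 (the smallest k with rank((A - 4I)^k) = rank((A - 4I)^(k+1))).

So m_A(x) = x^2(x - 4)^2(x + 4).

m_A(x) = x^2(x - 4)^2(x + 4)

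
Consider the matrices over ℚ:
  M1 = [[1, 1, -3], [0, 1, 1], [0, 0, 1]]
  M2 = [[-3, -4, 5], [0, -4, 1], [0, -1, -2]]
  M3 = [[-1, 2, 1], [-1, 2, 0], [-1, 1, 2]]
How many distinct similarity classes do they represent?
Characteristic polynomials: χ_{M1} = (x - 1)^3, χ_{M2} = (x + 3)^3, χ_{M3} = (x - 1)^3.

{M1, M3}: invariant factors (x - 1)^3.

{M2}: invariant factors (x + 3)^3.

Matrices are similar if and only if their invariant-factor lists agree; the partition into similarity classes is {M1, M3}, {M2}.

2 classes: {M1, M3}, {M2}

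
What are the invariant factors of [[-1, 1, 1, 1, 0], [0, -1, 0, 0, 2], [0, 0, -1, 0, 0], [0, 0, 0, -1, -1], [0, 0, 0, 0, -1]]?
x + 1, x + 1, (x + 1)^3

The Jordan structure of A has elementary divisors (x + 1)^3, (x + 1), (x + 1). Arranging the block sizes at each eigenvalue in decreasing order and taking row products gives the invariant factors.

Invariant factors (smallest first, each dividing the next): x + 1, x + 1, (x + 1)^3.

Check: the last factor (x + 1)^3 is the minimal polynomial, and the product (x + 1)^5 is the characteristic polynomial.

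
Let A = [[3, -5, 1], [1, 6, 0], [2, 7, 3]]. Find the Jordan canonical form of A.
J = [[4, 1, 0], [0, 4, 1], [0, 0, 4]]

The characteristic polynomial is det(xI - A) = (x - 4)^3, so the eigenvalues are 4 (algebraic multiplicity 3).

For λ = 4: rank(A - 4I) = 2, rank((A - 4I)^2) = 1, rank((A - 4I)^3) = 0. The eigenspace has dimension 3 - 2 = 1, so there is 1 Jordan block; the rank sequence gives block sizes [3].

Assembling the blocks gives the Jordan form J above.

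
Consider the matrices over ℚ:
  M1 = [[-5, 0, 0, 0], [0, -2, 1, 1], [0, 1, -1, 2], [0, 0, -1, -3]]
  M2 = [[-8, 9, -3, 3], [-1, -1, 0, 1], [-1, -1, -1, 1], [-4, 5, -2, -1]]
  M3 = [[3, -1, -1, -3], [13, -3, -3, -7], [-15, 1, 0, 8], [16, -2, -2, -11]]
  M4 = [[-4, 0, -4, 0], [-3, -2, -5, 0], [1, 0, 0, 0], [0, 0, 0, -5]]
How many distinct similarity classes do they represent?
1 class: {M1, M2, M3, M4}

Characteristic polynomials: χ_{M1} = (x + 2)^3(x + 5), χ_{M2} = (x + 2)^3(x + 5), χ_{M3} = (x + 2)^3(x + 5), χ_{M4} = (x + 2)^3(x + 5).

{M1, M2, M3, M4}: invariant factors (x + 2)^3(x + 5).

Matrices are similar if and only if their invariant-factor lists agree; the partition into similarity classes is {M1, M2, M3, M4}.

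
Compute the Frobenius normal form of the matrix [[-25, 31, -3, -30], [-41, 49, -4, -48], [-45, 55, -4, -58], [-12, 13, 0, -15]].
R = [[0, 0, 0, -20], [1, 0, 0, -1], [0, 1, 0, 1], [0, 0, 1, 5]]

The invariant factors of A (the non-unit diagonal entries of the Smith normal form of xI - A over ℚ[x]) are (x - 5)(x^3 - x - 4), each dividing the next. The characteristic polynomial is their product, (x - 5)(x^3 - x - 4).

The rational canonical form is the block-diagonal matrix of companion matrices C(f_i):
R = [[0, 0, 0, -20], [1, 0, 0, -1], [0, 1, 0, 1], [0, 0, 1, 5]].

Note the characteristic polynomial does not split into linear factors over ℚ, so A has no Jordan form over ℚ; the rational canonical form exists over any field.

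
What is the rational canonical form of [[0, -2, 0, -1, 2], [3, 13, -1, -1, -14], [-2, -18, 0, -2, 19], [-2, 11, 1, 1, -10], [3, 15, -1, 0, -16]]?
R = [[0, 0, 0, 0, 0], [1, 0, 0, 0, -25], [0, 1, 0, 0, -10], [0, 0, 1, 0, -11], [0, 0, 0, 1, -2]]

The invariant factors of A (the non-unit diagonal entries of the Smith normal form of xI - A over ℚ[x]) are x(x^2 + x + 5)^2, each dividing the next. The characteristic polynomial is their product, x(x^2 + x + 5)^2.

The rational canonical form is the block-diagonal matrix of companion matrices C(f_i):
R = [[0, 0, 0, 0, 0], [1, 0, 0, 0, -25], [0, 1, 0, 0, -10], [0, 0, 1, 0, -11], [0, 0, 0, 1, -2]].

Note the characteristic polynomial does not split into linear factors over ℚ, so A has no Jordan form over ℚ; the rational canonical form exists over any field.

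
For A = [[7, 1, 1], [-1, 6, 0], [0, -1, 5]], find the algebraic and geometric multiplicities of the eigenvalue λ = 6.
algebraic multiplicity 3, geometric multiplicity 1

The characteristic polynomial is (x - 6)^3, so the factor x - 6 appears with exponent 3: the algebraic multiplicity is 3.

rank(A - 6I) = 2, so the eigenspace has dimension 3 - 2 = 1: the geometric multiplicity is 1.

Since 1 < 3, A is not diagonalizable.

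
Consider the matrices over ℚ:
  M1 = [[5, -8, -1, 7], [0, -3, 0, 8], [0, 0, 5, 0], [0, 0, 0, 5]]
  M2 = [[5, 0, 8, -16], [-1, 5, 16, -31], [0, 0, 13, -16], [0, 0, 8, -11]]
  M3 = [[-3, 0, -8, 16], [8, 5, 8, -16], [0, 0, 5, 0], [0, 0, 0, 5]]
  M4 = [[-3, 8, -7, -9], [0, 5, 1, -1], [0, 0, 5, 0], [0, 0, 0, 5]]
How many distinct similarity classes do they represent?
Characteristic polynomials: χ_{M1} = (x - 5)^3(x + 3), χ_{M2} = (x - 5)^3(x + 3), χ_{M3} = (x - 5)^3(x + 3), χ_{M4} = (x - 5)^3(x + 3).

{M1, M2, M4}: invariant factors x - 5, (x - 5)^2(x + 3).

{M3}: invariant factors x - 5, x - 5, (x - 5)(x + 3).

Matrices are similar if and only if their invariant-factor lists agree; the partition into similarity classes is {M1, M2, M4}, {M3}.

2 classes: {M1, M2, M4}, {M3}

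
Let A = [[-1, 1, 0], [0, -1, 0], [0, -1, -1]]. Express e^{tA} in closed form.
e^{tA} = [[e^{-t}, t*e^{-t}, 0], [0, e^{-t}, 0], [0, -t*e^{-t}, e^{-t}]]

A has Jordan form J = [[-1, 1, 0], [0, -1, 0], [0, 0, -1]] with A = PJP^{-1}, so e^{tA} = P e^{tJ} P^{-1}.

For a Jordan block J_k(λ), e^{tJ_k(λ)} = e^{λt} · (I + tN + t^2 N^2/2! + ... + t^{k-1} N^{k-1}/(k-1)!) where N is the nilpotent superdiagonal part.

Assembling the blocks and conjugating back gives the entries of e^{tA} as shown above.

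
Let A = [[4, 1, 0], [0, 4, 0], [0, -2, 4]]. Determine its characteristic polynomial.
χ_A(x) = (x - 4)^3

xI - A = [[x - 4, -1, 0], [0, x - 4, 0], [0, 2, x - 4]].

Expanding det(xI - A) along the first row:
det(xI - A) = + (x - 4)·det([[x - 4, 0], [2, x - 4]]) - (-1)·det([[0, 0], [0, x - 4]]) + (0)·det([[0, x - 4], [0, 2]]).

Evaluating gives χ_A(x) = x^3 - 12x^2 + 48x - 64 = (x - 4)^3.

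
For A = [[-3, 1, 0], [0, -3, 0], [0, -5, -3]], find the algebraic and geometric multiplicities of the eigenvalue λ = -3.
algebraic multiplicity 3, geometric multiplicity 2

The characteristic polynomial is (x + 3)^3, so the factor x + 3 appears with exponent 3: the algebraic multiplicity is 3.

rank(A + 3I) = 1, so the eigenspace has dimension 3 - 1 = 2: the geometric multiplicity is 2.

Since 2 < 3, A is not diagonalizable.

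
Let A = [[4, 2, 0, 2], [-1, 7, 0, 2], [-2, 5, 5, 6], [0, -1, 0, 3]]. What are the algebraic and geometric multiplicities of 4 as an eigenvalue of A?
The characteristic polynomial is (x - 5)^3(x - 4), so the factor x - 4 appears with exponent 1: the algebraic multiplicity is 1.

rank(A - 4I) = 3, so the eigenspace has dimension 4 - 3 = 1: the geometric multiplicity is 1.

algebraic multiplicity 1, geometric multiplicity 1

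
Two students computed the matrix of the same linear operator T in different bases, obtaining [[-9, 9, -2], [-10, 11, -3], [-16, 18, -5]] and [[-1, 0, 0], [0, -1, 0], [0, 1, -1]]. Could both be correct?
Both have characteristic polynomial (x + 1)^3, but the minimal polynomial of A is (x + 1)^3 while the minimal polynomial of B is (x + 1)^2. The minimal polynomial is a similarity invariant, so A and B are not similar.

No.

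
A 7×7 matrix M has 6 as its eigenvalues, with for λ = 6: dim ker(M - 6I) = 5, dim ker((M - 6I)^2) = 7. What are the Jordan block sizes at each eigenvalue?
λ = 6: successive nullity increments [5, 2] count blocks of size ≥ k; block sizes are [2, 2, 1, 1, 1].

Jordan blocks: (6, 2), (6, 2), (6, 1), (6, 1), (6, 1)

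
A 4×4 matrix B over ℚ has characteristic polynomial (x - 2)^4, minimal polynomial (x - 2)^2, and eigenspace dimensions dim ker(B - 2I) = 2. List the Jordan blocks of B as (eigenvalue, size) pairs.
λ = 2: algebraic multiplicity 4 (exponent in χ_B), largest block size 2 (exponent in m_B), 2 blocks (geometric multiplicity). These force block sizes [2, 2].

Jordan blocks: (2, 2), (2, 2)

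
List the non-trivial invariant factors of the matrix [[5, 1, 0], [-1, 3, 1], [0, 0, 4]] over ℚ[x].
The Jordan structure of A has elementary divisors (x - 4)^3. Arranging the block sizes at each eigenvalue in decreasing order and taking row products gives the invariant factors.

Invariant factors (smallest first, each dividing the next): (x - 4)^3.

Check: the last factor (x - 4)^3 is the minimal polynomial, and the product (x - 4)^3 is the characteristic polynomial.

(x - 4)^3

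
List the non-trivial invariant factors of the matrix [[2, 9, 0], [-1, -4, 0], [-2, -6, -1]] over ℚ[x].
The Jordan structure of A has elementary divisors (x + 1)^2, (x + 1). Arranging the block sizes at each eigenvalue in decreasing order and taking row products gives the invariant factors.

Invariant factors (smallest first, each dividing the next): x + 1, (x + 1)^2.

Check: the last factor (x + 1)^2 is the minimal polynomial, and the product (x + 1)^3 is the characteristic polynomial.

x + 1, (x + 1)^2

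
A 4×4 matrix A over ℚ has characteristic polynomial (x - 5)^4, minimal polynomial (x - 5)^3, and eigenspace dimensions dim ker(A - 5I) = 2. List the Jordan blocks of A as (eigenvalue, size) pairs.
Jordan blocks: (5, 3), (5, 1)

λ = 5: algebraic multiplicity 4 (exponent in χ_A), largest block size 3 (exponent in m_A), 2 blocks (geometric multiplicity). These force block sizes [3, 1].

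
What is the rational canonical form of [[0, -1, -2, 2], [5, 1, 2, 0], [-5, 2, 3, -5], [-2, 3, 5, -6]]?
The invariant factors of A (the non-unit diagonal entries of the Smith normal form of xI - A over ℚ[x]) are x^2 + x - 1, x^2 + x - 1, each dividing the next. The characteristic polynomial is their product, (x^2 + x - 1)^2.

The rational canonical form is the block-diagonal matrix of companion matrices C(f_i):
R = [[0, 1, 0, 0], [1, -1, 0, 0], [0, 0, 0, 1], [0, 0, 1, -1]].

Note the characteristic polynomial does not split into linear factors over ℚ, so A has no Jordan form over ℚ; the rational canonical form exists over any field.

R = [[0, 1, 0, 0], [1, -1, 0, 0], [0, 0, 0, 1], [0, 0, 1, -1]]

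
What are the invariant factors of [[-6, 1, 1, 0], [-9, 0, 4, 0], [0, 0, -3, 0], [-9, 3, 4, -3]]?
x + 3, (x + 3)^3

The Jordan structure of A has elementary divisors (x + 3)^3, (x + 3). Arranging the block sizes at each eigenvalue in decreasing order and taking row products gives the invariant factors.

Invariant factors (smallest first, each dividing the next): x + 3, (x + 3)^3.

Check: the last factor (x + 3)^3 is the minimal polynomial, and the product (x + 3)^4 is the characteristic polynomial.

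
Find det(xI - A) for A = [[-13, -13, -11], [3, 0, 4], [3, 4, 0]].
xI - A = [[x + 13, 13, 11], [-3, x, -4], [-3, -4, x]].

Expanding det(xI - A) along the first row:
det(xI - A) = + (x + 13)·det([[x, -4], [-4, x]]) - (13)·det([[-3, -4], [-3, x]]) + (11)·det([[-3, x], [-3, -4]]).

Evaluating gives χ_A(x) = x^3 + 13x^2 + 56x + 80 = (x + 4)^2(x + 5).

χ_A(x) = (x + 4)^2(x + 5)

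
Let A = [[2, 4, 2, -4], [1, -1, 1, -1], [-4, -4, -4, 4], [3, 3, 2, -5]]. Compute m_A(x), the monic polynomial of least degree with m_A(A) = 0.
m_A(x) = (x + 2)^3

The characteristic polynomial factors as (x + 2)^4. The minimal polynomial is ∏(x - λ)^{k_λ} where k_λ is the size of the largest Jordan block at λ.

For λ = -2: rank(A + 2I) = 2, and the largest Jordan block has size 3 (the smallest k with rank((A + 2I)^k) = rank((A + 2I)^(k+1))).

So m_A(x) = (x + 2)^3.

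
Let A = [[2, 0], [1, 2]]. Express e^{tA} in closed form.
e^{tA} = [[e^{2*t}, 0], [t*e^{2*t}, e^{2*t}]]

A has Jordan form J = [[2, 1], [0, 2]] with A = PJP^{-1}, so e^{tA} = P e^{tJ} P^{-1}.

For a Jordan block J_k(λ), e^{tJ_k(λ)} = e^{λt} · (I + tN + t^2 N^2/2! + ... + t^{k-1} N^{k-1}/(k-1)!) where N is the nilpotent superdiagonal part.

Assembling the blocks and conjugating back gives the entries of e^{tA} as shown above.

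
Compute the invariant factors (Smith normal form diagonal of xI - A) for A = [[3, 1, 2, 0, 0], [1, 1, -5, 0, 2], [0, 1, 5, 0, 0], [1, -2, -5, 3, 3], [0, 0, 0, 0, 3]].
The Jordan structure of A has elementary divisors (x - 3)^3, (x - 3)^2. Arranging the block sizes at each eigenvalue in decreasing order and taking row products gives the invariant factors.

Invariant factors (smallest first, each dividing the next): (x - 3)^2, (x - 3)^3.

Check: the last factor (x - 3)^3 is the minimal polynomial, and the product (x - 3)^5 is the characteristic polynomial.

(x - 3)^2, (x - 3)^3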